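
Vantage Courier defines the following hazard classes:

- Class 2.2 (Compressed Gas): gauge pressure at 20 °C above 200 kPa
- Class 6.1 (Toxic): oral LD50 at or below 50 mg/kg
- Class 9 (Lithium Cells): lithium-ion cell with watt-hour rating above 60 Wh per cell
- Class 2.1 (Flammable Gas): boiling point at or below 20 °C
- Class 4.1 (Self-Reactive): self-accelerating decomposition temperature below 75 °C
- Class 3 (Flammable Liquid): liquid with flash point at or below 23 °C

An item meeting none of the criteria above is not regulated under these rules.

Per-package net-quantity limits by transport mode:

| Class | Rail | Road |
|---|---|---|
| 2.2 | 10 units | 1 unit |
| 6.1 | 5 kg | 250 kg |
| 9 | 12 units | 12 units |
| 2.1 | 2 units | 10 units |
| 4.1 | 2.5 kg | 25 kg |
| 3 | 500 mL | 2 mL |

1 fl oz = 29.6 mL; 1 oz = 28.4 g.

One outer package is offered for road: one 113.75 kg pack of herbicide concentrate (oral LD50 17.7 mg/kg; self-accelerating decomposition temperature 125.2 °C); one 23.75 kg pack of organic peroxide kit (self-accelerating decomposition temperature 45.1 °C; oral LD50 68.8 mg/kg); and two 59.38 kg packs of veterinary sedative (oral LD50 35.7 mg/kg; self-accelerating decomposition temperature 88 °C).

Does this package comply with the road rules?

Yes

Oral LD50 17.7 mg/kg meets the Class 6.1 criterion (Toxic), so the herbicide concentrate is Class 6.1.
The organic peroxide kit has self-accelerating decomposition temperature 45.1 °C, which is < 75 °C, so it is Class 4.1 (Self-Reactive).
Oral LD50 35.7 mg/kg meets the Class 6.1 criterion (Toxic), so the veterinary sedative is Class 6.1.
Class 4.1 quantity: 23.75 kg.
23.75 kg ≤ 25 kg (road limit, Class 4.1) — within limit.
Class 6.1 net quantity: 113.75 kg + (two 59.38 kg packs = 118.76 kg) = 232.51 kg.
That is within the Class 6.1 road limit of 250 kg.
Every hazard class is within its road limit and no segregation rule is violated.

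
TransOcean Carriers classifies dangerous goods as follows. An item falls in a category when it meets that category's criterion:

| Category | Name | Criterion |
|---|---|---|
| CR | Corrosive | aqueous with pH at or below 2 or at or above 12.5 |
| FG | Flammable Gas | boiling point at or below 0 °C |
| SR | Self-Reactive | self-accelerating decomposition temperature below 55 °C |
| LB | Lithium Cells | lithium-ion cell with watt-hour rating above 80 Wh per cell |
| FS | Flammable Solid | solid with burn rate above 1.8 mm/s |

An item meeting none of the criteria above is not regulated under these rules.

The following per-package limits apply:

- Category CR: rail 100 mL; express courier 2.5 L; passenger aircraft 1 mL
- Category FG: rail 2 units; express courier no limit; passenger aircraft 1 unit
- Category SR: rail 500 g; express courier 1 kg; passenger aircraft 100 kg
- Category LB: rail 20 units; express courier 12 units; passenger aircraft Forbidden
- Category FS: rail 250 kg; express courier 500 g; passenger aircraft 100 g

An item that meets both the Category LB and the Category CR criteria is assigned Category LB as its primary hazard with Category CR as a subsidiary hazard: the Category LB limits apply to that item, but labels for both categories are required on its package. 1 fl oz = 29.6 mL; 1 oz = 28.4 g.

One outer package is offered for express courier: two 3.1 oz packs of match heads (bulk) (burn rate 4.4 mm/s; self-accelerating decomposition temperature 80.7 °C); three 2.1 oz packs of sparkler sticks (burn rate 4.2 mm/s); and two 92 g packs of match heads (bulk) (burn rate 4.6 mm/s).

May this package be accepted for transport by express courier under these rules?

The match heads (bulk) have burn rate 4.4 mm/s, which is > 1.8 mm/s, so they are Category FS (Flammable Solid).
The sparkler sticks have burn rate 4.2 mm/s, which is > 1.8 mm/s, so they are Category FS (Flammable Solid).
Burn rate 4.6 mm/s meets the Category FS criterion (Flammable Solid), so the match heads (bulk) are Category FS.
Category FS net quantity: (two 3.1 oz packs = 176.08 g) + (three 2.1 oz packs = 178.92 g) + (two 92 g packs = 184 g) = 539 g.
That exceeds the Category FS express courier limit of 500 g.

No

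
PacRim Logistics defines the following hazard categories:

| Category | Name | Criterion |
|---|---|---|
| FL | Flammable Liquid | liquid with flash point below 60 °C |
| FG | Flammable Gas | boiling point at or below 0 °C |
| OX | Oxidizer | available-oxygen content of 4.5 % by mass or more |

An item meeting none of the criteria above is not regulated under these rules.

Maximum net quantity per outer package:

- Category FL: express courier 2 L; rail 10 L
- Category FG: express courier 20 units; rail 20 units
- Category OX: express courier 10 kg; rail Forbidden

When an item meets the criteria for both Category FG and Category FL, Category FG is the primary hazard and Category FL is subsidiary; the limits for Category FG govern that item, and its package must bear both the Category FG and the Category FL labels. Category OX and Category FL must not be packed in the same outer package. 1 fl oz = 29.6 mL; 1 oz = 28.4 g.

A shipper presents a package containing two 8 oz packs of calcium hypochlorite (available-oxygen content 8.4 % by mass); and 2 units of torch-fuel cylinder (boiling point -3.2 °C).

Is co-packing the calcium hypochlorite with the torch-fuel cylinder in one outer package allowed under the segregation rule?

Calcium hypochlorite: available-oxygen content 8.4 % by mass ≥ 4.5 % by mass → Category OX (Oxidizer).
With boiling point -3.2 °C (≤ 0 °C), the torch-fuel cylinder falls in Category FG.
No segregation rule bars Category OX with Category FG.

Yes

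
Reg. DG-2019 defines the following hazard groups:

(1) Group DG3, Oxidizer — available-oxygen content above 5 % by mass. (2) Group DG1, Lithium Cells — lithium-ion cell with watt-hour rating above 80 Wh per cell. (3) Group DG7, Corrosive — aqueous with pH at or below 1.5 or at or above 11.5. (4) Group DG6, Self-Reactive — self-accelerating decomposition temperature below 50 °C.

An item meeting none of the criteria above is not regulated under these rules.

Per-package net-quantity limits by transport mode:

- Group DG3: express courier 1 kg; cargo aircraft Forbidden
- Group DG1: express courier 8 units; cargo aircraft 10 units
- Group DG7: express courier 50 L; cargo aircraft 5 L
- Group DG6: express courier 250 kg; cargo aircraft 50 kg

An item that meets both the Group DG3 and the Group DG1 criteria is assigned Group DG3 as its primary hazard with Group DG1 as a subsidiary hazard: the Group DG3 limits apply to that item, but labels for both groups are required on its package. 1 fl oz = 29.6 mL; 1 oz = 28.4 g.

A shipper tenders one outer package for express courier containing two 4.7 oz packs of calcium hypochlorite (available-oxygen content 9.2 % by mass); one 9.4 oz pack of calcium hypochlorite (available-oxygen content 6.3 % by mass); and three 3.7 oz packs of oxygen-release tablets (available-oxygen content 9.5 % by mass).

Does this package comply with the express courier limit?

The calcium hypochlorite has available-oxygen content 9.2 % by mass, which is > 5 % by mass, so it is Group DG3 (Oxidizer).
Available-oxygen content 6.3 % by mass meets the Group DG3 criterion (Oxidizer), so the calcium hypochlorite is Group DG3.
Oxygen-release tablets: available-oxygen content 9.5 % by mass > 5 % by mass → Group DG3 (Oxidizer).
Group DG3 net quantity: (two 4.7 oz packs = 266.96 g) + (one 9.4 oz pack = 266.96 g) + (three 3.7 oz packs = 315.24 g) = 849.16 g.
849.16 g is within the express courier limit of 1 kg for Group DG3.

Yes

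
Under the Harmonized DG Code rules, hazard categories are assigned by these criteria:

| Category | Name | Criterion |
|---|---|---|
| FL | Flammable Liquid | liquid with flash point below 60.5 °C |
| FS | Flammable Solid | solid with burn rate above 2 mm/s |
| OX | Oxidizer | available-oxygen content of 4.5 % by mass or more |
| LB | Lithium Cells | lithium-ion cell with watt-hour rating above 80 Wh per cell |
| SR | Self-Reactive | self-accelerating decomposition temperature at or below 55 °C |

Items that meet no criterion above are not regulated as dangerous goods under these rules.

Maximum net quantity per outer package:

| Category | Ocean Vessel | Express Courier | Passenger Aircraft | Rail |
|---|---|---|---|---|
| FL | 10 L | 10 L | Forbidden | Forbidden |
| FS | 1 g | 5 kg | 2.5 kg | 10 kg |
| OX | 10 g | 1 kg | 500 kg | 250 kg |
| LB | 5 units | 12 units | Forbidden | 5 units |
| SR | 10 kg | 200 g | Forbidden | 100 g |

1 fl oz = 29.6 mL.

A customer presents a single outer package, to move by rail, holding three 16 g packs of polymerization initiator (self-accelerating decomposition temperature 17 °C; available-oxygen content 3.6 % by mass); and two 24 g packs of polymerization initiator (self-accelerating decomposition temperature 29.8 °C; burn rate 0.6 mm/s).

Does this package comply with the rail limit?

Self-accelerating decomposition temperature 17 °C meets the Category SR criterion (Self-Reactive), so the polymerization initiator is Category SR.
With self-accelerating decomposition temperature 29.8 °C (≤ 55 °C), the polymerization initiator falls in Category SR.
Total Category SR: (three 16 g packs = 48 g) + (two 24 g packs = 48 g) = 96 g.
That is within the Category SR rail limit of 100 g.

Yes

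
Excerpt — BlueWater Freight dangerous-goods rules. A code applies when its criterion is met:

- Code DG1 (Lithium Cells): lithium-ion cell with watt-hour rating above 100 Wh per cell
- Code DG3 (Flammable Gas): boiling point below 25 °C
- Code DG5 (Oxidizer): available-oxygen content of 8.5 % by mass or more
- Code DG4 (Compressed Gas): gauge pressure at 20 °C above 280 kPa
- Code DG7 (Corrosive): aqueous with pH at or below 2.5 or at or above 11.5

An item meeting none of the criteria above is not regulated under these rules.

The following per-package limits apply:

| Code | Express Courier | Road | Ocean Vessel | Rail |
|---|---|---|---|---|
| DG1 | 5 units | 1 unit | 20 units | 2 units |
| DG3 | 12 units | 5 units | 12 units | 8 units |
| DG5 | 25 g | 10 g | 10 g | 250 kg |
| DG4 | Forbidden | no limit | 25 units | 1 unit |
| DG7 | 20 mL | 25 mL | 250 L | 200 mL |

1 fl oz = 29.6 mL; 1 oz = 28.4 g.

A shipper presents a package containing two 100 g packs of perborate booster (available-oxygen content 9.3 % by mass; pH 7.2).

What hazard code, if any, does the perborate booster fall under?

Code DG5

Perborate booster: available-oxygen content 9.3 % by mass ≥ 8.5 % by mass → Code DG5 (Oxidizer).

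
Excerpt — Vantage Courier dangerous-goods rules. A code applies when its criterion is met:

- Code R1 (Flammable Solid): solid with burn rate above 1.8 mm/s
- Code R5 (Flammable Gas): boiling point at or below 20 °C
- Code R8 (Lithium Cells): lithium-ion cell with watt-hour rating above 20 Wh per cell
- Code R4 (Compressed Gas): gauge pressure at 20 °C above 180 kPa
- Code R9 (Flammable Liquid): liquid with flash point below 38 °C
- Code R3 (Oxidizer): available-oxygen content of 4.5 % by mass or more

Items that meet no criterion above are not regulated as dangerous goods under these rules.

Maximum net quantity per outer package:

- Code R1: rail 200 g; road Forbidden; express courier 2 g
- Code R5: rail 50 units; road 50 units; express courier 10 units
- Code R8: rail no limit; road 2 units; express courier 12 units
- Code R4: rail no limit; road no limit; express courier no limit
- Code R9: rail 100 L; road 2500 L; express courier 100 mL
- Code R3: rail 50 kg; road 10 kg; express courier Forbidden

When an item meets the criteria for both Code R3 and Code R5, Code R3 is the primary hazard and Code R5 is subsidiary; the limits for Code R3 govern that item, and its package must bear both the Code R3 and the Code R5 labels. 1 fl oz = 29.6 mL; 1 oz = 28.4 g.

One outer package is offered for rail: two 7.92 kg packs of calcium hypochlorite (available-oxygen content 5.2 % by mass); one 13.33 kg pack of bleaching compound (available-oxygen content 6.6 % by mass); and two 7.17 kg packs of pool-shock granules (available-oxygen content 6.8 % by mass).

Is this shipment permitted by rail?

Yes

Calcium hypochlorite: available-oxygen content 5.2 % by mass ≥ 4.5 % by mass → Code R3 (Oxidizer).
Bleaching compound: available-oxygen content 6.6 % by mass ≥ 4.5 % by mass → Code R3 (Oxidizer).
With available-oxygen content 6.8 % by mass (≥ 4.5 % by mass), the pool-shock granules fall in Code R3.
Code R3 net quantity: (two 7.92 kg packs = 15.84 kg) + 13.33 kg + (two 7.17 kg packs = 14.34 kg) = 43.51 kg.
43.51 kg ≤ 50 kg (rail limit, Code R3) — within limit.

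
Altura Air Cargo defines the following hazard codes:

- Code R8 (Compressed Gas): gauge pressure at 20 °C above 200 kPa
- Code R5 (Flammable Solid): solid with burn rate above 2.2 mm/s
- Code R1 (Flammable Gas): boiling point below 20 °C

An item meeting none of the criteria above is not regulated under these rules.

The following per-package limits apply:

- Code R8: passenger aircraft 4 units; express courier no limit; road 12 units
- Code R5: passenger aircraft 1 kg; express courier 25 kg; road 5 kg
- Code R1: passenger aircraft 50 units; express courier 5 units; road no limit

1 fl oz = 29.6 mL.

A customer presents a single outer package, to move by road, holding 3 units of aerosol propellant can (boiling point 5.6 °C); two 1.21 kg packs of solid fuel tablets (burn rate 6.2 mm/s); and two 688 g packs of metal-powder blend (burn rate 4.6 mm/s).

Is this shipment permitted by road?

Aerosol propellant can: boiling point 5.6 °C < 20 °C → Code R1 (Flammable Gas).
Burn rate 6.2 mm/s meets the Code R5 criterion (Flammable Solid), so the solid fuel tablets are Code R5.
The metal-powder blend has burn rate 4.6 mm/s, which is > 2.2 mm/s, so it is Code R5 (Flammable Solid).
Total Code R5: (two 1.21 kg packs = 2.42 kg) + (two 688 g packs = 1.376 kg) = 3.796 kg.
3.796 kg is within the road limit of 5 kg for Code R5.
Code R1 quantity: 3 units.
Code R1 has no per-package limit by road.
Every hazard code is within its road limit and no segregation rule is violated.

Yes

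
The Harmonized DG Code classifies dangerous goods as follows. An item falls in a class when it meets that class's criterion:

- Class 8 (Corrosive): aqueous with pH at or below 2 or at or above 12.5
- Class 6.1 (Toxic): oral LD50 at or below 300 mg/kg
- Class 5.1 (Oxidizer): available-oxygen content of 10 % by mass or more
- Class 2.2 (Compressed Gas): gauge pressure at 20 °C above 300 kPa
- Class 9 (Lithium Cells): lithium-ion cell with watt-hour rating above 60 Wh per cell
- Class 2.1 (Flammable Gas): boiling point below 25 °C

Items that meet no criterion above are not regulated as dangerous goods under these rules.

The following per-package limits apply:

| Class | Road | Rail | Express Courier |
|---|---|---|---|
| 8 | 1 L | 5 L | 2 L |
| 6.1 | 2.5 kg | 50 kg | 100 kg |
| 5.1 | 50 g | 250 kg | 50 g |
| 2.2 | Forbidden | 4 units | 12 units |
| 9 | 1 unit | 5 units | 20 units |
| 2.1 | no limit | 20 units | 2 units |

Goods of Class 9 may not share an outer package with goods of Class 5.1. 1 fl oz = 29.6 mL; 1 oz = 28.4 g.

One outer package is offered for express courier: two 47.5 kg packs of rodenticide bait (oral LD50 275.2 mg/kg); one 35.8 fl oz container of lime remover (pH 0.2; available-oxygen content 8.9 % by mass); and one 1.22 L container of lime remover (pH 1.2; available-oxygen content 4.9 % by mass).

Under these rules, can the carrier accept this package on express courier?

The rodenticide bait has oral LD50 275.2 mg/kg, which is ≤ 300 mg/kg, so it is Class 6.1 (Toxic).
pH 0.2 meets the Class 8 criterion (Corrosive), so the lime remover is Class 8.
With pH 1.2 (≤ 2), the lime remover falls in Class 8.
Class 8 net quantity: (one 35.8 fl oz container = 1059.68 mL) + 1.22 L = 2279.68 mL.
That exceeds the Class 8 express courier limit of 2 L.
Class 6.1 quantity: two 47.5 kg packs = 95 kg.
That is within the Class 6.1 express courier limit of 100 kg.
The segregation rule (Class 9 with Class 5.1) does not apply to Class 8 with Class 6.1.

No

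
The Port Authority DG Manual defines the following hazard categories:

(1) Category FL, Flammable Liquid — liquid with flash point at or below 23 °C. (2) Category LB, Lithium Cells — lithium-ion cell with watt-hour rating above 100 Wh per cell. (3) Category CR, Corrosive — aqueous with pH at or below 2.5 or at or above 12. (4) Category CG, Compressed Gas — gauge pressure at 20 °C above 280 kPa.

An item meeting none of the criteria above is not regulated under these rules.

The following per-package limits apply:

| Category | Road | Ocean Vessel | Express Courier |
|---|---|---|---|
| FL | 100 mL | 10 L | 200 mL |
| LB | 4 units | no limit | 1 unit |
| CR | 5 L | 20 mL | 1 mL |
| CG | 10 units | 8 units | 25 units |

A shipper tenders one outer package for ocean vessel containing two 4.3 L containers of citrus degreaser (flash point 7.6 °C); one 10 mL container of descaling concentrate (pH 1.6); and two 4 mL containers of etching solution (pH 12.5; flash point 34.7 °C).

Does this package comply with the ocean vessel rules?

Yes

With flash point 7.6 °C (≤ 23 °C), the citrus degreaser falls in Category FL.
Descaling concentrate: pH 1.6 ≤ 2.5 → Category CR (Corrosive).
With pH 12.5 (≥ 12), the etching solution falls in Category CR.
Category CR net quantity: 10 mL + (two 4 mL containers = 8 mL) = 18 mL.
18 mL ≤ 20 mL (ocean vessel limit, Category CR) — within limit.
Category FL quantity: two 4.3 L containers = 8.6 L.
8.6 L ≤ 10 L (ocean vessel limit, Category FL) — within limit.
Every hazard category is within its ocean vessel limit and no segregation rule is violated.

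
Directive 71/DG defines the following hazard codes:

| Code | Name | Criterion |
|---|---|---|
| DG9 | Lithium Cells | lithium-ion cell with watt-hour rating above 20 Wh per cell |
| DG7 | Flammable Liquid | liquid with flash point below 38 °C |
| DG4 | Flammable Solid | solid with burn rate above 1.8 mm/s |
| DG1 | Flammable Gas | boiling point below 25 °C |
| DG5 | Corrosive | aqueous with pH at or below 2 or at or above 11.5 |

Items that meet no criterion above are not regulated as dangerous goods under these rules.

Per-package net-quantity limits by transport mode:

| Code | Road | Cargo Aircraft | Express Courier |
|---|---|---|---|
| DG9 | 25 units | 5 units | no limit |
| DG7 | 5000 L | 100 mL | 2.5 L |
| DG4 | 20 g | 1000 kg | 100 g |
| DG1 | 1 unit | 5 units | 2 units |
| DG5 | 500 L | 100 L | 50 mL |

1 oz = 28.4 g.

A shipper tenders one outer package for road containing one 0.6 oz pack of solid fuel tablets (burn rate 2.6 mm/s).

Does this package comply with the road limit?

Yes

Burn rate 2.6 mm/s meets the Code DG4 criterion (Flammable Solid), so the solid fuel tablets are Code DG4.
Code DG4 quantity: one 0.6 oz pack = 17.04 g.
17.04 g ≤ 20 g (road limit, Code DG4) — within limit.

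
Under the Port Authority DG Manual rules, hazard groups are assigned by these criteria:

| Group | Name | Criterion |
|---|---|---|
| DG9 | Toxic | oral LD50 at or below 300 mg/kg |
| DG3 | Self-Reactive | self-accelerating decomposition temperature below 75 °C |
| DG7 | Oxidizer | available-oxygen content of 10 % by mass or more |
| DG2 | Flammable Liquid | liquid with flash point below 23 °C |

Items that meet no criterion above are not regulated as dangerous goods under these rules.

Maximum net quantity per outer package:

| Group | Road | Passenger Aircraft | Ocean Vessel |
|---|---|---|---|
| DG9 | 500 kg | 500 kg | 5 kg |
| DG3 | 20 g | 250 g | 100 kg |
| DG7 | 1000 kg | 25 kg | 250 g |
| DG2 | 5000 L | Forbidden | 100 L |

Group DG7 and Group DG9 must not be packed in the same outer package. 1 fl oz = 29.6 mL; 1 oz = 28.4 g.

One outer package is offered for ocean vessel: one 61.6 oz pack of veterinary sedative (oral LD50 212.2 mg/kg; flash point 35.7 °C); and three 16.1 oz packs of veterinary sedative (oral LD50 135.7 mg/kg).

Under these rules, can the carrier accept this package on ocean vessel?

With oral LD50 212.2 mg/kg (≤ 300 mg/kg), the veterinary sedative falls in Group DG9.
The veterinary sedative has oral LD50 135.7 mg/kg, which is ≤ 300 mg/kg, so it is Group DG9 (Toxic).
Total Group DG9: (one 61.6 oz pack = 1749.44 g) + (three 16.1 oz packs = 1371.72 g) = 3121.16 g.
3121.16 g is within the ocean vessel limit of 5 kg for Group DG9.

Yes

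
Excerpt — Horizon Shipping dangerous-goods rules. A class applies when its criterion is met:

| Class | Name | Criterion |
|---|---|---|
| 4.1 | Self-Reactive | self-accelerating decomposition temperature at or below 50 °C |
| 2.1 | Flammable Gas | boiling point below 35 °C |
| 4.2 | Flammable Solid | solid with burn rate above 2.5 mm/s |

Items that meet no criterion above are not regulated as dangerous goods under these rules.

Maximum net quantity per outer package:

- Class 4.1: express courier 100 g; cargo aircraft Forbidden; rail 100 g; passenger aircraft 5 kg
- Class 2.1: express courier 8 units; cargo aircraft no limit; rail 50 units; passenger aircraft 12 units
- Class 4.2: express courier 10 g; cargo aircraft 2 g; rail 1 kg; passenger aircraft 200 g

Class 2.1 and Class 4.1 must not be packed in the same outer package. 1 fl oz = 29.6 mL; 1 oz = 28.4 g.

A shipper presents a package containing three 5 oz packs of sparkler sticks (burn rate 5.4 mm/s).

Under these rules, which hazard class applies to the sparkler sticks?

Class 4.2

Burn rate 5.4 mm/s meets the Class 4.2 criterion (Flammable Solid), so the sparkler sticks are Class 4.2.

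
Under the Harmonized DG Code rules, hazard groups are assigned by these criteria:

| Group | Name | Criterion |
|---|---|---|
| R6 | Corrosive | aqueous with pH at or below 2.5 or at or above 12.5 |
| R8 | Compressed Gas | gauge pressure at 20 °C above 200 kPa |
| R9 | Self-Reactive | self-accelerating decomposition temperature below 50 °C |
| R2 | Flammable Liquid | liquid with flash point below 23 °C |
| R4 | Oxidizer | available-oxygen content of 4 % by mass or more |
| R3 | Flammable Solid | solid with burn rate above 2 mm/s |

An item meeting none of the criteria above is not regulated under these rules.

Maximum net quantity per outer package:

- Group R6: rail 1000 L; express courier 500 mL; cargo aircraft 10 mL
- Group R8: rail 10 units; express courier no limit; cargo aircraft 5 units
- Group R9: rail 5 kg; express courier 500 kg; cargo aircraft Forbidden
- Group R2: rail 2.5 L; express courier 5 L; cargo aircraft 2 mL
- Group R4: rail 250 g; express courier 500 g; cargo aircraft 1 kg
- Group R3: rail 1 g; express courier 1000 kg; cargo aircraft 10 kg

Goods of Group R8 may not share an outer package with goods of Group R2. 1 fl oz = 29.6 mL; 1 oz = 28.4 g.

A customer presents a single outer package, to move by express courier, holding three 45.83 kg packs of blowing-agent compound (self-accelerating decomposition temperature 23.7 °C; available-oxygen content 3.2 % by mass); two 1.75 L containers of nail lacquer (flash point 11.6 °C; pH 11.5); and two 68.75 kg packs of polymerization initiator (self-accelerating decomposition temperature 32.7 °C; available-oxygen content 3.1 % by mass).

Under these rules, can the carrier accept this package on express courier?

With self-accelerating decomposition temperature 23.7 °C (< 50 °C), the blowing-agent compound falls in Group R9.
Nail lacquer: flash point 11.6 °C < 23 °C → Group R2 (Flammable Liquid).
Polymerization initiator: self-accelerating decomposition temperature 32.7 °C < 50 °C → Group R9 (Self-Reactive).
Total Group R9: (three 45.83 kg packs = 137.49 kg) + (two 68.75 kg packs = 137.5 kg) = 274.99 kg.
274.99 kg is within the express courier limit of 500 kg for Group R9.
Group R2 quantity: two 1.75 L containers = 3.5 L.
3.5 L ≤ 5 L (express courier limit, Group R2) — within limit.
The segregation rule (Group R8 with Group R2) does not apply to Group R9 with Group R2.
Every hazard group is within its express courier limit and no segregation rule is violated.

Yes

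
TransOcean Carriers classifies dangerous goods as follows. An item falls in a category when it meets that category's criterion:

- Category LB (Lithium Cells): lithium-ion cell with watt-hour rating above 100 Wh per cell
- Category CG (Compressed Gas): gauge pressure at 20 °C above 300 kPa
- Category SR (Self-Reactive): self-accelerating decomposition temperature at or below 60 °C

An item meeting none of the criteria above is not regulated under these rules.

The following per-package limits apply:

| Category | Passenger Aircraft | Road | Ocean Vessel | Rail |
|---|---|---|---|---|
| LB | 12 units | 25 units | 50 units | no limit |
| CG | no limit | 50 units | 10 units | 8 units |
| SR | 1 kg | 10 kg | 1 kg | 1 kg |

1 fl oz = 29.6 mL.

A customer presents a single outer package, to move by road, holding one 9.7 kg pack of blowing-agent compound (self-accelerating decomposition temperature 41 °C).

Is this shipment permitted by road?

Yes

With self-accelerating decomposition temperature 41 °C (≤ 60 °C), the blowing-agent compound falls in Category SR.
Category SR quantity: 9.7 kg.
That is within the Category SR road limit of 10 kg.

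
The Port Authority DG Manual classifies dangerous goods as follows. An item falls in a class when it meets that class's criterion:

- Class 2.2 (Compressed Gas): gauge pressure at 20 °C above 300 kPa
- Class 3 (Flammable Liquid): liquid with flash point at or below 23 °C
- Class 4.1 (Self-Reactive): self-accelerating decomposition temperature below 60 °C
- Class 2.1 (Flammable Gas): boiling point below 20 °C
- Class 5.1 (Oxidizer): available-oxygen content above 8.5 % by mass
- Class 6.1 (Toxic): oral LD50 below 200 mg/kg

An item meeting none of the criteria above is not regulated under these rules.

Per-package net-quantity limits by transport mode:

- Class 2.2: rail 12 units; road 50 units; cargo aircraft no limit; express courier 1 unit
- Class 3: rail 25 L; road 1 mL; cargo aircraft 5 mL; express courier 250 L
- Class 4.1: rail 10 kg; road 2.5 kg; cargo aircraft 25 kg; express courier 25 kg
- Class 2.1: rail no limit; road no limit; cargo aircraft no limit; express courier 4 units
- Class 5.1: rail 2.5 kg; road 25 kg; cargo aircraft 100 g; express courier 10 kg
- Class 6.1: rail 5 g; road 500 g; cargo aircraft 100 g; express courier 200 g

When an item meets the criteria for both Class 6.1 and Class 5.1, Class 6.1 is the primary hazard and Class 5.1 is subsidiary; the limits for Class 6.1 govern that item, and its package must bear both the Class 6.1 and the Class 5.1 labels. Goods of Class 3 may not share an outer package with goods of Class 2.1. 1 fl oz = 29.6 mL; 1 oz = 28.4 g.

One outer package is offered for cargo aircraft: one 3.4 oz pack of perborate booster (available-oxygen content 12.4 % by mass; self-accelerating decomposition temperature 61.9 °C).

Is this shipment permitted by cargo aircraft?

Yes

The perborate booster has available-oxygen content 12.4 % by mass, which is > 8.5 % by mass, so it is Class 5.1 (Oxidizer).
Class 5.1 quantity: one 3.4 oz pack = 96.56 g.
96.56 g is within the cargo aircraft limit of 100 g for Class 5.1.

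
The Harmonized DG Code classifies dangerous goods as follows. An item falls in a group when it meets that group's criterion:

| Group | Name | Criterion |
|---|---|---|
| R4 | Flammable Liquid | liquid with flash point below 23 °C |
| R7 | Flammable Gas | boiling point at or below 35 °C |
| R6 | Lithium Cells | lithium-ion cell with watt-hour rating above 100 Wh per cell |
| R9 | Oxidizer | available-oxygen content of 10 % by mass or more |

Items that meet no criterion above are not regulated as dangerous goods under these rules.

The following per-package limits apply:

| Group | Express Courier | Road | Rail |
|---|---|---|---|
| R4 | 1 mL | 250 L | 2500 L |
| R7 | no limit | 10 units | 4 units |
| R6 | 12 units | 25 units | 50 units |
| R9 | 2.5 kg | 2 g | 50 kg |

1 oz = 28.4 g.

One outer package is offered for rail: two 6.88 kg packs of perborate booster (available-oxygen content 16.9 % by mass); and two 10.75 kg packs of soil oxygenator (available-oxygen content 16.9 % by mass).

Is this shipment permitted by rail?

Yes

With available-oxygen content 16.9 % by mass (≥ 10 % by mass), the perborate booster falls in Group R9.
The soil oxygenator has available-oxygen content 16.9 % by mass, which is ≥ 10 % by mass, so it is Group R9 (Oxidizer).
Group R9 net quantity: (two 6.88 kg packs = 13.76 kg) + (two 10.75 kg packs = 21.5 kg) = 35.26 kg.
35.26 kg is within the rail limit of 50 kg for Group R9.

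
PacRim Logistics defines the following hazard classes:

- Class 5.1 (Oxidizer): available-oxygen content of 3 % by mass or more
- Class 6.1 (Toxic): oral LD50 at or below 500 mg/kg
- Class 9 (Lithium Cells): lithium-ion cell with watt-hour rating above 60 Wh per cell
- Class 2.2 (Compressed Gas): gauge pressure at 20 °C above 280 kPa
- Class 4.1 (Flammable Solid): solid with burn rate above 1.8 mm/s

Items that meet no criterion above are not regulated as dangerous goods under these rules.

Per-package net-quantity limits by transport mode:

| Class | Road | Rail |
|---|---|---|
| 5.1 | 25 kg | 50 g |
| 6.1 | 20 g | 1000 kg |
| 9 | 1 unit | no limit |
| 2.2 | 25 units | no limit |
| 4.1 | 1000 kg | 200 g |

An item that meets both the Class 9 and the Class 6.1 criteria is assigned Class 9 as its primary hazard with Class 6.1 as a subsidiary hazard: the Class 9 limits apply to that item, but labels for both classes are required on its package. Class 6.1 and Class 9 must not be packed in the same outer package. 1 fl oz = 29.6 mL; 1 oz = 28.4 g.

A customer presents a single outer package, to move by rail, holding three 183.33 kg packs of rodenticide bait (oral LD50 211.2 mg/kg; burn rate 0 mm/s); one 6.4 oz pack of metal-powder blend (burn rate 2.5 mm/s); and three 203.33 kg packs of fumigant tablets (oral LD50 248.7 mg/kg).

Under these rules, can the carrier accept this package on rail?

Rodenticide bait: oral LD50 211.2 mg/kg ≤ 500 mg/kg → Class 6.1 (Toxic).
The metal-powder blend has burn rate 2.5 mm/s, which is > 1.8 mm/s, so it is Class 4.1 (Flammable Solid).
Oral LD50 248.7 mg/kg meets the Class 6.1 criterion (Toxic), so the fumigant tablets are Class 6.1.
Class 4.1 quantity: one 6.4 oz pack = 181.76 g.
That is within the Class 4.1 rail limit of 200 g.
Class 6.1 net quantity: (three 183.33 kg packs = 549.99 kg) + (three 203.33 kg packs = 609.99 kg) = 1159.98 kg.
1159.98 kg > 1000 kg (rail limit, Class 6.1) — over the limit.
The segregation rule (Class 6.1 with Class 9) does not apply to Class 4.1 with Class 6.1.

No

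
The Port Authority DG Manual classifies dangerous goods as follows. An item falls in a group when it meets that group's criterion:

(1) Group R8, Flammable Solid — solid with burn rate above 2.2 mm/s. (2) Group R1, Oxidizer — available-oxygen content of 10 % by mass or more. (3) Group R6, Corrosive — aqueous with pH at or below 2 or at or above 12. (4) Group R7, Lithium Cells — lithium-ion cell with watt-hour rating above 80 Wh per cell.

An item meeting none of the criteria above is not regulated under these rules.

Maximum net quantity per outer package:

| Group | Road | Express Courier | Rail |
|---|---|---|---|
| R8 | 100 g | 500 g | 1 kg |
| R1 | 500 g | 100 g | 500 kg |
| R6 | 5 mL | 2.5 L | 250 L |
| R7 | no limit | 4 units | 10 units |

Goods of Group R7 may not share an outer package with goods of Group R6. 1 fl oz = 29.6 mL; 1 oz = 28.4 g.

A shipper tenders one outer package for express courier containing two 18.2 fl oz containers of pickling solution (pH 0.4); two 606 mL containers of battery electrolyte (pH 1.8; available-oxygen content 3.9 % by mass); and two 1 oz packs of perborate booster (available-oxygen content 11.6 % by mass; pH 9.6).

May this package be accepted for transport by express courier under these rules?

Yes

pH 0.4 meets the Group R6 criterion (Corrosive), so the pickling solution is Group R6.
The battery electrolyte has pH 1.8, which is ≤ 2, so it is Group R6 (Corrosive).
The perborate booster has available-oxygen content 11.6 % by mass, which is ≥ 10 % by mass, so it is Group R1 (Oxidizer).
Group R1 quantity: two 1 oz packs = 56.8 g.
56.8 g ≤ 100 g (express courier limit, Group R1) — within limit.
Total Group R6: (two 18.2 fl oz containers = 1077.44 mL) + (two 606 mL containers = 1.212 L) = 2289.44 mL.
2289.44 mL ≤ 2.5 L (express courier limit, Group R6) — within limit.
The segregation rule (Group R7 with Group R6) does not apply to Group R1 with Group R6.
Every hazard group is within its express courier limit and no segregation rule is violated.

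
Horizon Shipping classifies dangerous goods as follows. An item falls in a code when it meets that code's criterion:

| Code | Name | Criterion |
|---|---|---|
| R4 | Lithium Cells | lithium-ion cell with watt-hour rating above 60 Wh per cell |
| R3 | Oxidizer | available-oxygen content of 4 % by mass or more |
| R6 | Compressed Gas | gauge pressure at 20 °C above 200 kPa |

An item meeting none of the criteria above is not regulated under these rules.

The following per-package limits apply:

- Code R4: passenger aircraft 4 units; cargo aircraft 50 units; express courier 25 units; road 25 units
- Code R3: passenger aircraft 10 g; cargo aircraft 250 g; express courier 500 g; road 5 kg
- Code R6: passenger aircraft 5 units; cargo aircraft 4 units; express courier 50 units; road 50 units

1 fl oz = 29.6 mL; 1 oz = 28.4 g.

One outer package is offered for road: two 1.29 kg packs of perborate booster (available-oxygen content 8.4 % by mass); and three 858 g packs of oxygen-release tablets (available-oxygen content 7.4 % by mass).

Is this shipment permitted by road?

No

The perborate booster has available-oxygen content 8.4 % by mass, which is ≥ 4 % by mass, so it is Code R3 (Oxidizer).
With available-oxygen content 7.4 % by mass (≥ 4 % by mass), the oxygen-release tablets fall in Code R3.
Total Code R3: (two 1.29 kg packs = 2.58 kg) + (three 858 g packs = 2.574 kg) = 5.154 kg.
That exceeds the Code R3 road limit of 5 kg.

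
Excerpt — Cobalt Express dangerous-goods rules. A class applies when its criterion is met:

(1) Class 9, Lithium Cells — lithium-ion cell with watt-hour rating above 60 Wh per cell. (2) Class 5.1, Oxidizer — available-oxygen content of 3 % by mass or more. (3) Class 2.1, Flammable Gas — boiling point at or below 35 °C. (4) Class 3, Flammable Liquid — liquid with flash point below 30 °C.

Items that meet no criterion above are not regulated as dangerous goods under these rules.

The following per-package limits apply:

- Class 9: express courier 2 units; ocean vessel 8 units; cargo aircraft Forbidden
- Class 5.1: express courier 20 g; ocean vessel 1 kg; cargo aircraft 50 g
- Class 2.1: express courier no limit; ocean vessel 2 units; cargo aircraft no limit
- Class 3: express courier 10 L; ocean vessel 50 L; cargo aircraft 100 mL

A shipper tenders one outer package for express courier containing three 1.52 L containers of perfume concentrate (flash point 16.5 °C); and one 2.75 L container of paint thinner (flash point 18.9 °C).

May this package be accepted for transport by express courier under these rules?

Perfume concentrate: flash point 16.5 °C < 30 °C → Class 3 (Flammable Liquid).
With flash point 18.9 °C (< 30 °C), the paint thinner falls in Class 3.
Total Class 3: (three 1.52 L containers = 4.56 L) + 2.75 L = 7.31 L.
That is within the Class 3 express courier limit of 10 L.

Yes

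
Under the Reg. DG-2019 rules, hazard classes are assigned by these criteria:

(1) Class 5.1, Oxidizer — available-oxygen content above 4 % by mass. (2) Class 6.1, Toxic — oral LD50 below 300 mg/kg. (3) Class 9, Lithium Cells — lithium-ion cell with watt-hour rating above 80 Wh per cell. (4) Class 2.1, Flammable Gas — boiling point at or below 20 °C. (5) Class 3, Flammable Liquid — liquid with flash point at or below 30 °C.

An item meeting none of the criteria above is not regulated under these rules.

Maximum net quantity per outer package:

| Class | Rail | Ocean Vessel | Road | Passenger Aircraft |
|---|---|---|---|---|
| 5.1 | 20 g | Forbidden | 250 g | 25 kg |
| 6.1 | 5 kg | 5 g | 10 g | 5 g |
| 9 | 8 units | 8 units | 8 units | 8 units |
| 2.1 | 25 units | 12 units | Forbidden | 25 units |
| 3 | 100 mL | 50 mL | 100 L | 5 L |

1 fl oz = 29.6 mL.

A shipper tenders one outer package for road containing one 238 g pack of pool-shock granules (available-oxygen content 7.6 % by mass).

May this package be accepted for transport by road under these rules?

Available-oxygen content 7.6 % by mass meets the Class 5.1 criterion (Oxidizer), so the pool-shock granules are Class 5.1.
Class 5.1 quantity: 238 g.
238 g ≤ 250 g (road limit, Class 5.1) — within limit.

Yes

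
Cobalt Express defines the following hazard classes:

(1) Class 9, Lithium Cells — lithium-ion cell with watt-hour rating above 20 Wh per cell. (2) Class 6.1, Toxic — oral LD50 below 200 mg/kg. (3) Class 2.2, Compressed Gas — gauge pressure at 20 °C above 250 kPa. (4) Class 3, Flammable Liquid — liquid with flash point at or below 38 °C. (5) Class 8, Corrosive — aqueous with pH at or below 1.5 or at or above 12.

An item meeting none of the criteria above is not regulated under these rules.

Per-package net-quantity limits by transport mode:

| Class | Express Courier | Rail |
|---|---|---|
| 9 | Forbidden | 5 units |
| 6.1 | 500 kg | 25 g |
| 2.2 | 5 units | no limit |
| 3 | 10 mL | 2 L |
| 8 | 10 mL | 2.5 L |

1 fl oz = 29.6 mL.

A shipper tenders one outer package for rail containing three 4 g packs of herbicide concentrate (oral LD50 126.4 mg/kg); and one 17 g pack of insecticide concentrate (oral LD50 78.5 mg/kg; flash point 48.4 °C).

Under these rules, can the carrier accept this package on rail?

No

Oral LD50 126.4 mg/kg meets the Class 6.1 criterion (Toxic), so the herbicide concentrate is Class 6.1.
Oral LD50 78.5 mg/kg meets the Class 6.1 criterion (Toxic), so the insecticide concentrate is Class 6.1.
Total Class 6.1: (three 4 g packs = 12 g) + 17 g = 29 g.
29 g > 25 g (rail limit, Class 6.1) — over the limit.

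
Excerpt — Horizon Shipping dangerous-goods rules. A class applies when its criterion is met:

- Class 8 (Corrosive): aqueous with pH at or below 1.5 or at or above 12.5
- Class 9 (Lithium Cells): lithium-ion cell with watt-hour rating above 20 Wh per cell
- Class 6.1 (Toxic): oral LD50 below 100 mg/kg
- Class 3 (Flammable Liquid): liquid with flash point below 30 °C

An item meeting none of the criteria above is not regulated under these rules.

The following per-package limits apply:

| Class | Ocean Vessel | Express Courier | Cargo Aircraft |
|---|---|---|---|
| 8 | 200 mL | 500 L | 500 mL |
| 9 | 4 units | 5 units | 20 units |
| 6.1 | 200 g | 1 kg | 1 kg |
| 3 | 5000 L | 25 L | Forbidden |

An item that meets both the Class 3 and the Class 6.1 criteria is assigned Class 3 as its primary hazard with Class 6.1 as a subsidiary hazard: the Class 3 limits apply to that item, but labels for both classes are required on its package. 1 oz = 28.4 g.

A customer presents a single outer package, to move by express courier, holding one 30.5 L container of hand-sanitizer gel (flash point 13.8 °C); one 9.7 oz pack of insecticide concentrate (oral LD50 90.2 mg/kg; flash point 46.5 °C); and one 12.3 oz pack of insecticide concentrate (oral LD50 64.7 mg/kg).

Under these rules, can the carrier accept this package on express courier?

No

Flash point 13.8 °C meets the Class 3 criterion (Flammable Liquid), so the hand-sanitizer gel is Class 3.
Oral LD50 90.2 mg/kg meets the Class 6.1 criterion (Toxic), so the insecticide concentrate is Class 6.1.
Insecticide concentrate: oral LD50 64.7 mg/kg < 100 mg/kg → Class 6.1 (Toxic).
Total Class 6.1: (one 9.7 oz pack = 275.48 g) + (one 12.3 oz pack = 349.32 g) = 624.8 g.
624.8 g is within the express courier limit of 1 kg for Class 6.1.
Class 3 quantity: 30.5 L.
30.5 L exceeds the express courier limit of 25 L for Class 3.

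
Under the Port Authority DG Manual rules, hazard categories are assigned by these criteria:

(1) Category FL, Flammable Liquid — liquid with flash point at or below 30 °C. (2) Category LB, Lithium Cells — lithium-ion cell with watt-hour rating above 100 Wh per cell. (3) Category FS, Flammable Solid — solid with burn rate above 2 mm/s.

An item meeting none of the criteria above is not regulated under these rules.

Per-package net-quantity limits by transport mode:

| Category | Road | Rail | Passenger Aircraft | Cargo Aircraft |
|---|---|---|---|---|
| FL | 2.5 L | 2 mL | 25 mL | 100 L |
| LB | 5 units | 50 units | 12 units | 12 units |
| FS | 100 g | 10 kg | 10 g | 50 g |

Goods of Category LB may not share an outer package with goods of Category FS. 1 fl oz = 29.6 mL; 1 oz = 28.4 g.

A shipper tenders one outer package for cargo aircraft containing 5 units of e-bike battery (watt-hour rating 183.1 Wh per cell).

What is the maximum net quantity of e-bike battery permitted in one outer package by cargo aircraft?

E-bike battery: watt-hour rating 183.1 Wh per cell > 100 Wh per cell → Category LB (Lithium Cells).
The cargo aircraft limit for Category LB is 12 units.

12 units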